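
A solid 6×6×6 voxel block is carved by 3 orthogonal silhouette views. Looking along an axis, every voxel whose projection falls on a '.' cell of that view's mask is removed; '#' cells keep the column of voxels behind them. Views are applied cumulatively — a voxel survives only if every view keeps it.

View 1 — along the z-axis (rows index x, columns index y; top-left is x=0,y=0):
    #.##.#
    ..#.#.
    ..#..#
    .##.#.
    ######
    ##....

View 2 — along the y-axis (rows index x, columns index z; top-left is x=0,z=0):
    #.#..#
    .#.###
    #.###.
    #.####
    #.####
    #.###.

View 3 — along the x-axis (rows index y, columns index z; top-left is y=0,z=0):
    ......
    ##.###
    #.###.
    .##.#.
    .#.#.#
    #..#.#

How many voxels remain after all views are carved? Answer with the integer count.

voxel count = 44

full grid |V| = 216
V1 z: intersect with XY mask (19 set) -- 114 left
V2 y: intersect with XZ mask (25 set) -- 81 left
V3 x: intersect with YZ mask (18 set) -- 44 left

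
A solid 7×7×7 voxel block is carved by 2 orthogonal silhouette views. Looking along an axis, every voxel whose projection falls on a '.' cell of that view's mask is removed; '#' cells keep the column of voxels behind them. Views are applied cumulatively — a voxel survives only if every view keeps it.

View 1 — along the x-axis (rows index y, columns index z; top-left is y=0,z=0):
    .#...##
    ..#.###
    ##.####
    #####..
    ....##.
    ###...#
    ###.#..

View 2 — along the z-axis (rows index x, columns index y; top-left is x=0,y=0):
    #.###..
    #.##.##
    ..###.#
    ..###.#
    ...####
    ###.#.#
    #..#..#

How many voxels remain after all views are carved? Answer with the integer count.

full grid |V| = 343
step 1: project along x, AND mask (28/49) → |grid| = 196
step 2: project along z, AND mask (29/49) → |grid| = 118

voxel count = 118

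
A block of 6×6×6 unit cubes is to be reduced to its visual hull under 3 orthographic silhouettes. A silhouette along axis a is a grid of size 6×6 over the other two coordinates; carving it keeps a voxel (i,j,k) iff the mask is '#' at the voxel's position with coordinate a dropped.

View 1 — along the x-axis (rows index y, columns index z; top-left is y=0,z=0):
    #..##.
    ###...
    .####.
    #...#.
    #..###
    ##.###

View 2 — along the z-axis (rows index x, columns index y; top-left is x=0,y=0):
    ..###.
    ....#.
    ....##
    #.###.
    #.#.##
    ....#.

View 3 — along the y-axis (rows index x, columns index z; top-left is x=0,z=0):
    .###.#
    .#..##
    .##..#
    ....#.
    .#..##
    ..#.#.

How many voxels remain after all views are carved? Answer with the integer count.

voxel count = 23

full grid |V| = 216
step 1: project along x, AND mask (21/36) → |grid| = 126
step 2: project along z, AND mask (15/36) → |grid| = 56
step 3: project along y, AND mask (16/36) → |grid| = 23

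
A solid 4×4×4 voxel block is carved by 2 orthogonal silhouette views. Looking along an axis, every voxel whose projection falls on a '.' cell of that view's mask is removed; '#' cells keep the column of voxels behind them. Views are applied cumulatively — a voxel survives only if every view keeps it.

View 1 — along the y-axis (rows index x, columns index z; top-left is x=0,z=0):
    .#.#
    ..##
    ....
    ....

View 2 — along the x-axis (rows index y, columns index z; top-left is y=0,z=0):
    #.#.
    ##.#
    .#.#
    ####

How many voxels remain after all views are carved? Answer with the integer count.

initial block: 4^3 = 64
[1] y-view keeps 4 columns → grid now 16
[2] x-view keeps 11 columns → grid now 11

|visual hull| = 11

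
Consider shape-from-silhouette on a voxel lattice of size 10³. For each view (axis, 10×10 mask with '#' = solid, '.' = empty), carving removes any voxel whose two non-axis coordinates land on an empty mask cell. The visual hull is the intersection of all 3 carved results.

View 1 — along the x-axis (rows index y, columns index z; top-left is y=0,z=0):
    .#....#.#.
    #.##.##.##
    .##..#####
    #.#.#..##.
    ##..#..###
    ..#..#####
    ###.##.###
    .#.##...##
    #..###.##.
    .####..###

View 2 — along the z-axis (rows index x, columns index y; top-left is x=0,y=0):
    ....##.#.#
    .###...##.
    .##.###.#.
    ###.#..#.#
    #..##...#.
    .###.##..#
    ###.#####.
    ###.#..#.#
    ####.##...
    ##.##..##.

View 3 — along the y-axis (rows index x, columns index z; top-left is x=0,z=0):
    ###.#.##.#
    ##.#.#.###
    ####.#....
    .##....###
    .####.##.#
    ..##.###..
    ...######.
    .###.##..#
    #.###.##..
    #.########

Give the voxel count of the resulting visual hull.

209 voxels

initial block: 10^3 = 1000
after view 1 [x-axis, 60 of 100 cells solid] → remaining = 600
after view 2 [z-axis, 57 of 100 cells solid] → remaining = 340
after view 3 [y-axis, 63 of 100 cells solid] → remaining = 209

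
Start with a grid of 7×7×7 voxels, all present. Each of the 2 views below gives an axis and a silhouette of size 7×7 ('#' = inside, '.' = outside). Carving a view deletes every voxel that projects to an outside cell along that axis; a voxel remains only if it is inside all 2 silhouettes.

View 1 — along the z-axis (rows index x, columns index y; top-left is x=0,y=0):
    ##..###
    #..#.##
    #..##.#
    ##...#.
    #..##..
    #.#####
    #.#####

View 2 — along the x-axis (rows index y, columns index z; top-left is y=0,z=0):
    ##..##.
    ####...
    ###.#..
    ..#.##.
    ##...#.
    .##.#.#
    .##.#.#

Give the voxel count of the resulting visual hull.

full grid |V| = 343
step 1: project along z, AND mask (31/49) → |grid| = 217
step 2: project along x, AND mask (26/49) → |grid| = 114

|visual hull| = 114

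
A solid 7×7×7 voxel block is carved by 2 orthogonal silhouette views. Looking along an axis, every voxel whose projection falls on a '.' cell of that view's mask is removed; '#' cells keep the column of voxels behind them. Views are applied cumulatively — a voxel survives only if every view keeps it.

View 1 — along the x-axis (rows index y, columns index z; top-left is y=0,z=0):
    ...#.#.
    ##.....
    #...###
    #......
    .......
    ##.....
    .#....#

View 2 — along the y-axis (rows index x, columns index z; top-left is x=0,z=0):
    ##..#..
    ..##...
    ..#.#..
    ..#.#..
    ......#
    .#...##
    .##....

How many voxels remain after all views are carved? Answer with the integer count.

before carving: 343 voxels (7×7×7)
[1] x-view keeps 13 columns → grid now 91
[2] y-view keeps 15 columns → grid now 23

|visual hull| = 23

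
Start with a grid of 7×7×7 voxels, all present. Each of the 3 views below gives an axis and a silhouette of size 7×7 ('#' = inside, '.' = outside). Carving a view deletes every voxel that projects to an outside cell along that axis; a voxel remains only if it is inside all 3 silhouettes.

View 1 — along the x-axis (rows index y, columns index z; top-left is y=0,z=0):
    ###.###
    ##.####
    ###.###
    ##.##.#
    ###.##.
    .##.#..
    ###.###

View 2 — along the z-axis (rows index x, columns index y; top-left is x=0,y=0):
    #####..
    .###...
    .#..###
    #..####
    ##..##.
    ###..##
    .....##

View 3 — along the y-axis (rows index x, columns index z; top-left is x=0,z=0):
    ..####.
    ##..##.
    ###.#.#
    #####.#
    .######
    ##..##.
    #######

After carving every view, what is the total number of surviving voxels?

|visual hull| = 107

before carving: 343 voxels (7×7×7)
  1. axis=0 (YZ plane), |mask|=37  ⇒  voxels=259
  2. axis=2 (XY plane), |mask|=28  ⇒  voxels=146
  3. axis=1 (XZ plane), |mask|=36  ⇒  voxels=107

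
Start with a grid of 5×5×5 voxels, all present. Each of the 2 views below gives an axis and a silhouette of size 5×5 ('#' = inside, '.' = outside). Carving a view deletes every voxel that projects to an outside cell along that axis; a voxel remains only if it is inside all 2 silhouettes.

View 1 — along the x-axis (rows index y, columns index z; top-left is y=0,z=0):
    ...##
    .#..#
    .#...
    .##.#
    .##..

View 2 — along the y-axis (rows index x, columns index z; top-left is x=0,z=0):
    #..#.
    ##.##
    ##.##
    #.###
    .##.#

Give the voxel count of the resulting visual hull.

voxel count = 32

full grid |V| = 125
V1 x: intersect with YZ mask (10 set) -- 50 left
V2 y: intersect with XZ mask (17 set) -- 32 left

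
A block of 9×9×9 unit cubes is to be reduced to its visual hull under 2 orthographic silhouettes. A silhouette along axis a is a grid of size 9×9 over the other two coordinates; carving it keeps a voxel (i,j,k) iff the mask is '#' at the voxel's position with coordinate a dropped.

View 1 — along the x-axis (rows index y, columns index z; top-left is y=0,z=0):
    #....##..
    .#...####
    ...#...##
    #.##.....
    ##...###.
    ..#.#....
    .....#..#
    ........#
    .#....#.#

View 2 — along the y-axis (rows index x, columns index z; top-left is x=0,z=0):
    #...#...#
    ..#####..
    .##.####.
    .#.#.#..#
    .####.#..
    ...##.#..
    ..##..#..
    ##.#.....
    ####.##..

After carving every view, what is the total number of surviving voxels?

|visual hull| = 106

before carving: 729 voxels (9×9×9)
  1. axis=0 (YZ plane), |mask|=27  ⇒  voxels=243
  2. axis=1 (XZ plane), |mask|=38  ⇒  voxels=106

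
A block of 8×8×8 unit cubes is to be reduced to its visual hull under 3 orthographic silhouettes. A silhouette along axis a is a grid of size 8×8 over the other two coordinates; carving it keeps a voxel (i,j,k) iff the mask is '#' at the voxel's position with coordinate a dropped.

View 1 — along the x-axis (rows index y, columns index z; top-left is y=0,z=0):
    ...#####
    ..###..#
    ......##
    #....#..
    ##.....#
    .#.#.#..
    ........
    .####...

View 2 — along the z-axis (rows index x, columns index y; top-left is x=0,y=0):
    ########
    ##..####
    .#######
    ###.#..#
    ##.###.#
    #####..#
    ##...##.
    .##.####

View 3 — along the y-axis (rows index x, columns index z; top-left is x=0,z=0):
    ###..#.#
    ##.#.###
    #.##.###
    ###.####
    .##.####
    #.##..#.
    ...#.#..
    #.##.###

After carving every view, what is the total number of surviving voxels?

full grid |V| = 512
step 1: project along x, AND mask (23/64) → |grid| = 184
step 2: project along z, AND mask (48/64) → |grid| = 147
step 3: project along y, AND mask (42/64) → |grid| = 96

voxel count = 96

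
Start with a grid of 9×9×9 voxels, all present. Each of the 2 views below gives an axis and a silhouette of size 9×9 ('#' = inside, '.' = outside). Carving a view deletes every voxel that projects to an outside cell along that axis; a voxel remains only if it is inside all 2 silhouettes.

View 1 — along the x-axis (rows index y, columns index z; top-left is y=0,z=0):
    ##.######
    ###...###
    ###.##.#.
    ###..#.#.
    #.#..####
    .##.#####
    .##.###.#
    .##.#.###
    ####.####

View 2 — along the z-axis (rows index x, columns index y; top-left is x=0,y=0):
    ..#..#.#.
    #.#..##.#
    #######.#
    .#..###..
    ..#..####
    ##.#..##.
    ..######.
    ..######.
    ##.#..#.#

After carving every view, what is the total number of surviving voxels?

start: 9×9×9 = 729 voxels
after view 1 [x-axis, 58 of 81 cells solid] → remaining = 522
after view 2 [z-axis, 47 of 81 cells solid] → remaining = 300

remaining voxels: 300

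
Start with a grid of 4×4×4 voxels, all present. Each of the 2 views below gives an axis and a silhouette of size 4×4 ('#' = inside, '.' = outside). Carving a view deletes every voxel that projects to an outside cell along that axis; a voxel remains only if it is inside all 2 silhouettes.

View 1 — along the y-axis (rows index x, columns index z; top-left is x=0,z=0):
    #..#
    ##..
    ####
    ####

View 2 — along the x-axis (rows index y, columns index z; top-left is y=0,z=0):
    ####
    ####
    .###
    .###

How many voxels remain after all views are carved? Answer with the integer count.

voxel count = 40

before carving: 64 voxels (4×4×4)
step 1: project along y, AND mask (12/16) → |grid| = 48
step 2: project along x, AND mask (14/16) → |grid| = 40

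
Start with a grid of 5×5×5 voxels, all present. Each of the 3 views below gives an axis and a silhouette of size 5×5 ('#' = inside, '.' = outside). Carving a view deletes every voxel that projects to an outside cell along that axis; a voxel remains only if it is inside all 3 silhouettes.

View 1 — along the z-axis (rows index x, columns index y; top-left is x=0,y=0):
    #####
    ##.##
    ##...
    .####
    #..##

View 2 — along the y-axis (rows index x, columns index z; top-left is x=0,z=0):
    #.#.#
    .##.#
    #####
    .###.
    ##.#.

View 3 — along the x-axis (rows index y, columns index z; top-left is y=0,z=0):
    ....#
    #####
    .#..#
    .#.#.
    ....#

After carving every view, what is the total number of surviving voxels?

|visual hull| = 26

initial block: 5^3 = 125
  1. axis=2 (XY plane), |mask|=18  ⇒  voxels=90
  2. axis=1 (XZ plane), |mask|=17  ⇒  voxels=58
  3. axis=0 (YZ plane), |mask|=11  ⇒  voxels=26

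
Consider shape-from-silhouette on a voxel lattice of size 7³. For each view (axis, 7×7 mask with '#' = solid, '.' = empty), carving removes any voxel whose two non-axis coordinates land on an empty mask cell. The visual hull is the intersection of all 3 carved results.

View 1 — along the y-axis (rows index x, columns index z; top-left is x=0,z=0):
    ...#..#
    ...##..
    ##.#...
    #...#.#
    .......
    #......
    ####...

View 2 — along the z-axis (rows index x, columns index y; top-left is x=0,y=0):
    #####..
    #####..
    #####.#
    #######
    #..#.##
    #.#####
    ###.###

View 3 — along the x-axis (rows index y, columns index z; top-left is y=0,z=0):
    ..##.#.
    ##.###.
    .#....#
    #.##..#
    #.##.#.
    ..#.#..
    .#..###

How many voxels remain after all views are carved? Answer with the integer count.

initial block: 7^3 = 343
V1 y: intersect with XZ mask (15 set) -- 105 left
V2 z: intersect with XY mask (39 set) -- 89 left
V3 x: intersect with YZ mask (24 set) -- 43 left

43 voxels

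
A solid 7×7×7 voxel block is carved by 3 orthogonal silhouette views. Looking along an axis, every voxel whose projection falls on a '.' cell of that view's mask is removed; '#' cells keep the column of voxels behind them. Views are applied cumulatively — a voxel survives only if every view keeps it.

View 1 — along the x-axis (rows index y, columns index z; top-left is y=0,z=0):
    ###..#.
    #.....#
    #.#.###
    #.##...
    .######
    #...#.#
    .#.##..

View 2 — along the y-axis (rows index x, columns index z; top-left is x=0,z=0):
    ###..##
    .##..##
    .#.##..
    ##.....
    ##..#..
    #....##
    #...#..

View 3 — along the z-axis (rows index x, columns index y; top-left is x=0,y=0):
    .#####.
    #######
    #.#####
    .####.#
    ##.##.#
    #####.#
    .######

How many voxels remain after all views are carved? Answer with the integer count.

before carving: 343 voxels (7×7×7)
step 1: project along x, AND mask (26/49) → |grid| = 182
step 2: project along y, AND mask (22/49) → |grid| = 84
step 3: project along z, AND mask (40/49) → |grid| = 69

remaining voxels: 69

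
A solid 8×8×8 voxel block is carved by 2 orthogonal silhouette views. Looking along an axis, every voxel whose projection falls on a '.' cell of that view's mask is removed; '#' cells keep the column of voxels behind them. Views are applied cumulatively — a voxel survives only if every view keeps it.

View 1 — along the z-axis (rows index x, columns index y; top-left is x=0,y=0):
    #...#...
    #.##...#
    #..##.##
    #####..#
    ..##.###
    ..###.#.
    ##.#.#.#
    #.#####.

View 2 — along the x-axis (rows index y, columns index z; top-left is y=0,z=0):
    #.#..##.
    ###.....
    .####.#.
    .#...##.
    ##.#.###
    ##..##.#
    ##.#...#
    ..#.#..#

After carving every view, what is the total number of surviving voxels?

full grid |V| = 512
V1 z: intersect with XY mask (37 set) -- 296 left
V2 x: intersect with YZ mask (33 set) -- 152 left

152 voxels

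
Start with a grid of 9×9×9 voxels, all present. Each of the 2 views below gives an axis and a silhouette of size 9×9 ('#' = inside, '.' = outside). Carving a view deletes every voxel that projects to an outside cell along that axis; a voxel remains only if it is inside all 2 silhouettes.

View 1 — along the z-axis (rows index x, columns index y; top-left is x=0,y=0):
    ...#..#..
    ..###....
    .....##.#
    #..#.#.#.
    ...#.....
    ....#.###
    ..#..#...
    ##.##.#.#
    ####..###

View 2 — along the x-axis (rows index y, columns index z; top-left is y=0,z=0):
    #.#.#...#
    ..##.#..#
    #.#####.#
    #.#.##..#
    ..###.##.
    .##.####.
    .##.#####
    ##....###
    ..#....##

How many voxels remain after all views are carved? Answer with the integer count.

full grid |V| = 729
carve view 1 (along z, XY-mask fill 32/81): 288 voxels remain
carve view 2 (along x, YZ-mask fill 46/81): 166 voxels remain

166 voxels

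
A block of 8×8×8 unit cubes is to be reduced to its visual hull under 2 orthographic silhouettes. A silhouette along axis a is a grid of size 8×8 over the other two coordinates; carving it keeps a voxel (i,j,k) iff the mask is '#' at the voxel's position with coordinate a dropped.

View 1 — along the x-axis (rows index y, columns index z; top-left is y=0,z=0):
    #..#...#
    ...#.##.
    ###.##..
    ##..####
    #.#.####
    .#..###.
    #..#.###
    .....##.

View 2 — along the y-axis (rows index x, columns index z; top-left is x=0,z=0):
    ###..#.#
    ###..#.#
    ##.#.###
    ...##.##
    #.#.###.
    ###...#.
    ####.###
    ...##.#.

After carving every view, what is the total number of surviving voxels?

before carving: 512 voxels (8×8×8)
carve view 1 (along x, YZ-mask fill 34/64): 272 voxels remain
carve view 2 (along y, XZ-mask fill 39/64): 170 voxels remain

|visual hull| = 170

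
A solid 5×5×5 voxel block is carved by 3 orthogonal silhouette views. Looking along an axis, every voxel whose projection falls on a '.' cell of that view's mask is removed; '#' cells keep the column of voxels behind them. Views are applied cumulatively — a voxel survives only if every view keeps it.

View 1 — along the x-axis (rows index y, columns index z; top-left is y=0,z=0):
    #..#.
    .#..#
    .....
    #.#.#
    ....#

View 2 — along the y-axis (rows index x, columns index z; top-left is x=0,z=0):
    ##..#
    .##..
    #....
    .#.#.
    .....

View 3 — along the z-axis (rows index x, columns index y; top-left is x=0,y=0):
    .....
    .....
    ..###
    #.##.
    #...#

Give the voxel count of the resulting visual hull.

start: 5×5×5 = 125 voxels
[1] x-view keeps 8 columns → grid now 40
[2] y-view keeps 8 columns → grid now 12
[3] z-view keeps 8 columns → grid now 2

remaining voxels: 2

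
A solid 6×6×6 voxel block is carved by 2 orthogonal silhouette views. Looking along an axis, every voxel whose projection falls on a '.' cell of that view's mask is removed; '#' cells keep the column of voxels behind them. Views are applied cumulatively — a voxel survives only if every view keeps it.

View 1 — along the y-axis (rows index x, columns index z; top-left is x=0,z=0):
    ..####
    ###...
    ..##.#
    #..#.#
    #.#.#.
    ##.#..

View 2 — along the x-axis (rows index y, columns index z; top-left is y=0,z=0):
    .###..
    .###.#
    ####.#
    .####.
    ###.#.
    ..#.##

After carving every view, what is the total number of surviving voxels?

|visual hull| = 73

initial block: 6^3 = 216
[1] y-view keeps 19 columns → grid now 114
[2] x-view keeps 23 columns → grid now 73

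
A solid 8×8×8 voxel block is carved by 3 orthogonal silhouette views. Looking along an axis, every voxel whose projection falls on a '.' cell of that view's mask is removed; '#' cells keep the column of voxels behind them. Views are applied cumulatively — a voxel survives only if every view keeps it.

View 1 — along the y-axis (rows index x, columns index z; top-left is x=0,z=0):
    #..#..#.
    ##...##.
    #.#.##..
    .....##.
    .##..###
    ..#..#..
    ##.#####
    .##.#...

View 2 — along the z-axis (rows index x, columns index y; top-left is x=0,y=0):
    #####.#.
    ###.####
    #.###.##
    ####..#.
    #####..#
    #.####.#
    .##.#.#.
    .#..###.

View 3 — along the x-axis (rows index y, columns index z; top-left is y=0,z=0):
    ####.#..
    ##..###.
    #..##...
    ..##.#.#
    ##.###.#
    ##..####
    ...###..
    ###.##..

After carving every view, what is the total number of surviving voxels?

voxel count = 97

before carving: 512 voxels (8×8×8)
  1. axis=1 (XZ plane), |mask|=30  ⇒  voxels=240
  2. axis=2 (XY plane), |mask|=44  ⇒  voxels=162
  3. axis=0 (YZ plane), |mask|=37  ⇒  voxels=97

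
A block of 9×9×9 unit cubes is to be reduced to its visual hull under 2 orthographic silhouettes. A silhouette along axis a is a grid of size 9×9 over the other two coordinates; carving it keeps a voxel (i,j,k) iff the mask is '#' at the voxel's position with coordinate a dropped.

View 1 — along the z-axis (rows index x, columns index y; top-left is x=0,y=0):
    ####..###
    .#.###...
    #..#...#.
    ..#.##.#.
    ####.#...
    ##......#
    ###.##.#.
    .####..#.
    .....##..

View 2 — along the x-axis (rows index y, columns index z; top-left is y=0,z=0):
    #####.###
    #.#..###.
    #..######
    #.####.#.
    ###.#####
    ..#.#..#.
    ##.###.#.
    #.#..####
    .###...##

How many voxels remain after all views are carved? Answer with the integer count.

|visual hull| = 234

initial block: 9^3 = 729
  1. axis=2 (XY plane), |mask|=39  ⇒  voxels=351
  2. axis=0 (YZ plane), |mask|=54  ⇒  voxels=234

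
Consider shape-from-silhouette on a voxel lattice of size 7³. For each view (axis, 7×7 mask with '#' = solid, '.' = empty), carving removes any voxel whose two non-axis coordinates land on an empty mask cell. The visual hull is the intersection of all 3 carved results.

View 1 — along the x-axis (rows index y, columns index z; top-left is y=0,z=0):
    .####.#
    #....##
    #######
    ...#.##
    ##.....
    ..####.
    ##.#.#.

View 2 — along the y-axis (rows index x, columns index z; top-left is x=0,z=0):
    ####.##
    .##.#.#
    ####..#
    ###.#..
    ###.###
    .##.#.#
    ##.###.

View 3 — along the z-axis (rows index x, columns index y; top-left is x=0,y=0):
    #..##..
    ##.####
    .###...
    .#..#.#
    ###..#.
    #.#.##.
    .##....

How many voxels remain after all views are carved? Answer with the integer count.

|visual hull| = 67

start: 7×7×7 = 343 voxels
after view 1 [x-axis, 28 of 49 cells solid] → remaining = 196
after view 2 [y-axis, 34 of 49 cells solid] → remaining = 131
after view 3 [z-axis, 25 of 49 cells solid] → remaining = 67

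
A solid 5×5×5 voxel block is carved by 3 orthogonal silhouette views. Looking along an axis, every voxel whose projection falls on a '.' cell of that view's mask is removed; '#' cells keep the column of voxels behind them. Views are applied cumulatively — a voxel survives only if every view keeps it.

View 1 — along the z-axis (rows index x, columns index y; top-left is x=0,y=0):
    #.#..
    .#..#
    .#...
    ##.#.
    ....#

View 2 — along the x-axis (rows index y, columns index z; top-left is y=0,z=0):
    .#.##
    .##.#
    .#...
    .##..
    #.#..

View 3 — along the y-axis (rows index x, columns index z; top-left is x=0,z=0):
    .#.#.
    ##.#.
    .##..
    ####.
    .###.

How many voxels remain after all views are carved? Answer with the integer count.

initial block: 5^3 = 125
step 1: project along z, AND mask (9/25) → |grid| = 45
step 2: project along x, AND mask (11/25) → |grid| = 22
step 3: project along y, AND mask (14/25) → |grid| = 14

14 voxels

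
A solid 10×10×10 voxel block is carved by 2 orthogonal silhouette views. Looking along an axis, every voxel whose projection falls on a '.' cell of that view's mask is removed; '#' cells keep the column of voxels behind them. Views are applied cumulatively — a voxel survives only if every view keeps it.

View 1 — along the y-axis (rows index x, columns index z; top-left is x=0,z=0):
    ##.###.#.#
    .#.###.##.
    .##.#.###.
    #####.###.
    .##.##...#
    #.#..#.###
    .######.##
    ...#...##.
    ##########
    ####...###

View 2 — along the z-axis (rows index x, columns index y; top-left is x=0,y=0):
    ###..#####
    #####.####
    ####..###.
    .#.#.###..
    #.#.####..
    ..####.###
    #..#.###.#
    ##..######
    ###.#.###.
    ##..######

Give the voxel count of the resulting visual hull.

voxel count = 462

initial block: 10^3 = 1000
after view 1 [y-axis, 66 of 100 cells solid] → remaining = 660
after view 2 [z-axis, 71 of 100 cells solid] → remaining = 462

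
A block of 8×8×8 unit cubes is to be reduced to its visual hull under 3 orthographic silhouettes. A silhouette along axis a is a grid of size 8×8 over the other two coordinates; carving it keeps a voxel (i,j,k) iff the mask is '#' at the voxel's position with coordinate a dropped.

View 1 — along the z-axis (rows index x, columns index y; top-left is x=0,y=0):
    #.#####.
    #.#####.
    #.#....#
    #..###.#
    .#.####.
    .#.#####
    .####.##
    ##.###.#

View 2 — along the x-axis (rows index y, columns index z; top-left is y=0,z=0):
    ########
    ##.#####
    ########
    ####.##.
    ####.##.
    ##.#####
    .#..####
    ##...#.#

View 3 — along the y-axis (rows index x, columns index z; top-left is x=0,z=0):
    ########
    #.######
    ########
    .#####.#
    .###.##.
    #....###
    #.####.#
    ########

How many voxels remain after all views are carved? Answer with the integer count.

voxel count = 220

start: 8×8×8 = 512 voxels
V1 z: intersect with XY mask (43 set) -- 344 left
V2 x: intersect with YZ mask (51 set) -- 271 left
V3 y: intersect with XZ mask (52 set) -- 220 left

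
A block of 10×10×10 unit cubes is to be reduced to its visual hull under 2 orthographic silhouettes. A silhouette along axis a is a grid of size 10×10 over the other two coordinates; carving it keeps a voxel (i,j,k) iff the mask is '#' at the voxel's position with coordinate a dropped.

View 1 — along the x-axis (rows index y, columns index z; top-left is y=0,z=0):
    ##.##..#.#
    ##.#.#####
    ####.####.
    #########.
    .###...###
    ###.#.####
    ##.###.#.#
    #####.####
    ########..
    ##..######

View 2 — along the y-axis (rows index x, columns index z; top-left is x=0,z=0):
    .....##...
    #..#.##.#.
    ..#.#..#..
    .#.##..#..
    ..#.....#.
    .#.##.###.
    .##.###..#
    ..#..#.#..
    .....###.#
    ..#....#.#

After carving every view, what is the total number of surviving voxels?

full grid |V| = 1000
step 1: project along x, AND mask (77/100) → |grid| = 770
step 2: project along y, AND mask (38/100) → |grid| = 288

voxel count = 288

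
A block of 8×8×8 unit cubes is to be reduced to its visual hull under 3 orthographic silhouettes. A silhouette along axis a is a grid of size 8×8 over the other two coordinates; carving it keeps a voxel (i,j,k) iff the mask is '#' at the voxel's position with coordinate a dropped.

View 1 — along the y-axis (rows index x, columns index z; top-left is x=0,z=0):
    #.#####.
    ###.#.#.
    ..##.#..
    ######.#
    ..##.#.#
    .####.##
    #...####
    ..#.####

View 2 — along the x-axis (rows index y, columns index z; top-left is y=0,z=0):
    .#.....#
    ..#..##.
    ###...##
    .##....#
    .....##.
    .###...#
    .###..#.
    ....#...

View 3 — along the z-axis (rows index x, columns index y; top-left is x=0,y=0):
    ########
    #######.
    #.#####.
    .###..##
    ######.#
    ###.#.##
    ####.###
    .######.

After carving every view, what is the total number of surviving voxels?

start: 8×8×8 = 512 voxels
V1 y: intersect with XZ mask (41 set) -- 328 left
V2 x: intersect with YZ mask (24 set) -- 122 left
V3 z: intersect with XY mask (52 set) -- 99 left

|visual hull| = 99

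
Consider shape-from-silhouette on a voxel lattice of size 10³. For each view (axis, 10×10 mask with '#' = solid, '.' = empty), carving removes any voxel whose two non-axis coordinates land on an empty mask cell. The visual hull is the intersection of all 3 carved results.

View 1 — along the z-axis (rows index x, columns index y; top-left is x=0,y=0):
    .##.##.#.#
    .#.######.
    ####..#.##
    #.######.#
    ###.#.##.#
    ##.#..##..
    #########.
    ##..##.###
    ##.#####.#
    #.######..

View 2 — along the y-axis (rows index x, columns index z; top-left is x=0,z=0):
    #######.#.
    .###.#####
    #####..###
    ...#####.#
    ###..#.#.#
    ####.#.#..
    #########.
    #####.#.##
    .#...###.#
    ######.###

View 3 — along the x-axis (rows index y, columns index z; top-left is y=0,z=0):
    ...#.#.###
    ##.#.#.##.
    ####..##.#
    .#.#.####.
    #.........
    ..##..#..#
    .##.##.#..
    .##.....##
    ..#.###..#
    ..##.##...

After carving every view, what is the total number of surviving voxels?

247 voxels

full grid |V| = 1000
after view 1 [z-axis, 71 of 100 cells solid] → remaining = 710
after view 2 [y-axis, 73 of 100 cells solid] → remaining = 520
after view 3 [x-axis, 47 of 100 cells solid] → remaining = 247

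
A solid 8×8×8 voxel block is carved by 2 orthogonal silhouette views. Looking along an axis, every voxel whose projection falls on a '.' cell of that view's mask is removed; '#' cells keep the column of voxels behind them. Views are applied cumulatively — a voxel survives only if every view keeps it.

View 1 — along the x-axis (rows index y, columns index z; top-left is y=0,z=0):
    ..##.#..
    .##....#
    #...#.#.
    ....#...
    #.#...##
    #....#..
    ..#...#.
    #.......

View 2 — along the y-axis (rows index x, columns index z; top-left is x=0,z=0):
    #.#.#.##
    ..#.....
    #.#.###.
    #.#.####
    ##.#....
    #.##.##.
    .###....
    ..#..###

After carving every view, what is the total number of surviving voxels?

88 voxels

before carving: 512 voxels (8×8×8)
V1 x: intersect with YZ mask (19 set) -- 152 left
V2 y: intersect with XZ mask (32 set) -- 88 left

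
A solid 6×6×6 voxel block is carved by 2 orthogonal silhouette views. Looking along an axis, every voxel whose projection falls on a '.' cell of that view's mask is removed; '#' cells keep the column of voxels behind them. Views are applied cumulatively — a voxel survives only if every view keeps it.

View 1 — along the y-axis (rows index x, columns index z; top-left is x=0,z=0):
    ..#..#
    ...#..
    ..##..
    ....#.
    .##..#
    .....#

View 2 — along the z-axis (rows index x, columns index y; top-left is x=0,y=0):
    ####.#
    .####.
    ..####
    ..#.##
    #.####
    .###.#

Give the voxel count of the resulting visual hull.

full grid |V| = 216
  1. axis=1 (XZ plane), |mask|=10  ⇒  voxels=60
  2. axis=2 (XY plane), |mask|=25  ⇒  voxels=44

voxel count = 44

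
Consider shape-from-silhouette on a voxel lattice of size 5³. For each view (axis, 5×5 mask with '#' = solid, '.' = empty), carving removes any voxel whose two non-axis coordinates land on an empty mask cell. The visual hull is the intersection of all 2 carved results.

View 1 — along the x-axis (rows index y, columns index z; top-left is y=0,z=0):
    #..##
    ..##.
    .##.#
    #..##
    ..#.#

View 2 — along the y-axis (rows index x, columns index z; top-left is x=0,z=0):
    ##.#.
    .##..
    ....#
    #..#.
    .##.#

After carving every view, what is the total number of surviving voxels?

start: 5×5×5 = 125 voxels
after view 1 [x-axis, 13 of 25 cells solid] → remaining = 65
after view 2 [y-axis, 11 of 25 cells solid] → remaining = 27

voxel count = 27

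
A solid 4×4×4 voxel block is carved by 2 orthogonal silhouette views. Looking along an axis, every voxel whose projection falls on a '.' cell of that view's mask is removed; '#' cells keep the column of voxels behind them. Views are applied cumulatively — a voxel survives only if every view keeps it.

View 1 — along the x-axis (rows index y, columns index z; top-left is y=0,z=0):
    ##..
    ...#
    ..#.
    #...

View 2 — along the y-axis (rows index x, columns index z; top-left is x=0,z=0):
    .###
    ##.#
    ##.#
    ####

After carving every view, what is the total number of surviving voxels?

start: 4×4×4 = 64 voxels
after view 1 [x-axis, 5 of 16 cells solid] → remaining = 20
after view 2 [y-axis, 13 of 16 cells solid] → remaining = 16

16 voxels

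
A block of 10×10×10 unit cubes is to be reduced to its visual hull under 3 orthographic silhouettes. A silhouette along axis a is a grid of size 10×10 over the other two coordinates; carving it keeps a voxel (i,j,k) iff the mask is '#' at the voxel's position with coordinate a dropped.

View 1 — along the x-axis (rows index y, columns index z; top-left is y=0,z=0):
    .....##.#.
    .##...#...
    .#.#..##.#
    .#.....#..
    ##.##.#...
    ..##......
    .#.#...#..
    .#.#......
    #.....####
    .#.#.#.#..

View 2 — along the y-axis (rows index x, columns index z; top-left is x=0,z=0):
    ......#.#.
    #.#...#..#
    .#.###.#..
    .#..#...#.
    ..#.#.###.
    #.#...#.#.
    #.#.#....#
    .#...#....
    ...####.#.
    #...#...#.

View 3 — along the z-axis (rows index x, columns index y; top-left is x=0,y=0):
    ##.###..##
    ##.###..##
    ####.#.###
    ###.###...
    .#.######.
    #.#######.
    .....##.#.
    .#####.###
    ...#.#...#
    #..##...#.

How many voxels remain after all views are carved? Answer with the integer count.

full grid |V| = 1000
carve view 1 (along x, YZ-mask fill 34/100): 340 voxels remain
carve view 2 (along y, XZ-mask fill 37/100): 112 voxels remain
carve view 3 (along z, XY-mask fill 61/100): 73 voxels remain

73 voxels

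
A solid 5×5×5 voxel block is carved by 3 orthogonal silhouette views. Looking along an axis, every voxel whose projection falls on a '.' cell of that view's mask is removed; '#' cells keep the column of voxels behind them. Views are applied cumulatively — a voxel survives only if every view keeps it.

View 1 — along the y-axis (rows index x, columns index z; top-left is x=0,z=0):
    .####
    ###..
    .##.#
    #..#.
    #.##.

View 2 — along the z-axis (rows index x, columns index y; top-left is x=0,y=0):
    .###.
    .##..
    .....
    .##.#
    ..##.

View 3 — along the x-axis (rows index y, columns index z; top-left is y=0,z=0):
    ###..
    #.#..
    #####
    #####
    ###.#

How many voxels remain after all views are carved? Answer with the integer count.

full grid |V| = 125
after view 1 [y-axis, 15 of 25 cells solid] → remaining = 75
after view 2 [z-axis, 10 of 25 cells solid] → remaining = 30
after view 3 [x-axis, 19 of 25 cells solid] → remaining = 24

|visual hull| = 24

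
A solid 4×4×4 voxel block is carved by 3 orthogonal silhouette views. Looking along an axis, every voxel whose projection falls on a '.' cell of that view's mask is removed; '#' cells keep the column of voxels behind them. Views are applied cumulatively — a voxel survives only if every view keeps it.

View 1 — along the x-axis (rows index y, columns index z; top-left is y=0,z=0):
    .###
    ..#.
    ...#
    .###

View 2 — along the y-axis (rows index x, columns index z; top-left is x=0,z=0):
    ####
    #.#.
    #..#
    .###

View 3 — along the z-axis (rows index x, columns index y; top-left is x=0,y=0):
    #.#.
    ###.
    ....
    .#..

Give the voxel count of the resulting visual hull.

start: 4×4×4 = 64 voxels
V1 x: intersect with YZ mask (8 set) -- 32 left
V2 y: intersect with XZ mask (11 set) -- 22 left
V3 z: intersect with XY mask (6 set) -- 7 left

remaining voxels: 7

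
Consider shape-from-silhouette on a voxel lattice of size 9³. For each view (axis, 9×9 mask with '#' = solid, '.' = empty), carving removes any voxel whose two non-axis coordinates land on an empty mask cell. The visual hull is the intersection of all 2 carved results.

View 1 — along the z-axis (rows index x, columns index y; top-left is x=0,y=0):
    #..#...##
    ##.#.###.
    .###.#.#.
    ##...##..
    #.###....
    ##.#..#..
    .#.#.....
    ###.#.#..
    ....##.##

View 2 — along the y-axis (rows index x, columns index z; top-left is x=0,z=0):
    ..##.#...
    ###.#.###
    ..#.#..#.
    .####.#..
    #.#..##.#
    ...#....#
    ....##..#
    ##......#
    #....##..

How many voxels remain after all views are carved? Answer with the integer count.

full grid |V| = 729
V1 z: intersect with XY mask (38 set) -- 342 left
V2 y: intersect with XZ mask (34 set) -- 150 left

150 voxels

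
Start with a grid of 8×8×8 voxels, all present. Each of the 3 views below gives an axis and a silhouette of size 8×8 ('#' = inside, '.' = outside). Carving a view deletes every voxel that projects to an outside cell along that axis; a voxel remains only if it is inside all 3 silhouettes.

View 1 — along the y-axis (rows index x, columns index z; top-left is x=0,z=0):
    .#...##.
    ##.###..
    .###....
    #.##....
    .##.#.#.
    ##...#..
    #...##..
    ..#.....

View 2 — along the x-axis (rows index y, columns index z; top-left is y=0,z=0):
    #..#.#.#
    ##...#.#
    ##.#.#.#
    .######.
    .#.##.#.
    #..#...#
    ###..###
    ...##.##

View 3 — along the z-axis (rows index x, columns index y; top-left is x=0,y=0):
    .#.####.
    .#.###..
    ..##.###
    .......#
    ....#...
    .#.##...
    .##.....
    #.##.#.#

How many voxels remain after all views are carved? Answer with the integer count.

46 voxels

start: 8×8×8 = 512 voxels
carve view 1 (along y, XZ-mask fill 25/64): 200 voxels remain
carve view 2 (along x, YZ-mask fill 36/64): 108 voxels remain
carve view 3 (along z, XY-mask fill 26/64): 46 voxels remain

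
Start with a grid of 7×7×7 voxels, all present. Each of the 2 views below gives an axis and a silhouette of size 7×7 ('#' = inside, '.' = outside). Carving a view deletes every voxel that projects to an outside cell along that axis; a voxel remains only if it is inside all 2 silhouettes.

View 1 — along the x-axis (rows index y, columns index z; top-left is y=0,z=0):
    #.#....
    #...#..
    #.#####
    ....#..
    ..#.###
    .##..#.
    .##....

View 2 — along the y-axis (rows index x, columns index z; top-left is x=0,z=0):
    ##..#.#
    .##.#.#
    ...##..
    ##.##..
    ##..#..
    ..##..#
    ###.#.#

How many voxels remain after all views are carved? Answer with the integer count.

remaining voxels: 72

before carving: 343 voxels (7×7×7)
V1 x: intersect with YZ mask (20 set) -- 140 left
V2 y: intersect with XZ mask (25 set) -- 72 left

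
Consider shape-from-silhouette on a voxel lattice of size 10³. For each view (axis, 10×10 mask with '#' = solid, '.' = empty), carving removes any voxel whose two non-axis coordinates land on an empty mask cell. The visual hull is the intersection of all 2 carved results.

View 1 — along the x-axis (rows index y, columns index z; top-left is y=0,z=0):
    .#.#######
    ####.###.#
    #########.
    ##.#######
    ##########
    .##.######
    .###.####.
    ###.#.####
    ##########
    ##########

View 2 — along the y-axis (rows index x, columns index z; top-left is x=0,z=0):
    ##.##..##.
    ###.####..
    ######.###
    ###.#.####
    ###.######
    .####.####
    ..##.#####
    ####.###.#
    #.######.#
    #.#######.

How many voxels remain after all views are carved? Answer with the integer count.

before carving: 1000 voxels (10×10×10)
[1] x-view keeps 87 columns → grid now 870
[2] y-view keeps 78 columns → grid now 680

|visual hull| = 680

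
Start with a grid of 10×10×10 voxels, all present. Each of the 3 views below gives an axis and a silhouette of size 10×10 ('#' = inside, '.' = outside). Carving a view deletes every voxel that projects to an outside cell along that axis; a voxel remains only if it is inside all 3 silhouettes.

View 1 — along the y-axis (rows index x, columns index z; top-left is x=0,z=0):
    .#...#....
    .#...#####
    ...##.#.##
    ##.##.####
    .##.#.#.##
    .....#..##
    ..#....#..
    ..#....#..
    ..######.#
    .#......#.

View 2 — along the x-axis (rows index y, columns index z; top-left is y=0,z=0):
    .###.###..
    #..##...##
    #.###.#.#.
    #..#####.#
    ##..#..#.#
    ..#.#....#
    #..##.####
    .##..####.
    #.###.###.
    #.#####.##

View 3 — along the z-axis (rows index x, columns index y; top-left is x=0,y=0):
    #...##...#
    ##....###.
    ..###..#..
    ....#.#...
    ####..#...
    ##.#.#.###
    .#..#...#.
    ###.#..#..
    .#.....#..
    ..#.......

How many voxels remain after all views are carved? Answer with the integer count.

before carving: 1000 voxels (10×10×10)
  1. axis=1 (XZ plane), |mask|=43  ⇒  voxels=430
  2. axis=0 (YZ plane), |mask|=60  ⇒  voxels=252
  3. axis=2 (XY plane), |mask|=38  ⇒  voxels=92

voxel count = 92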